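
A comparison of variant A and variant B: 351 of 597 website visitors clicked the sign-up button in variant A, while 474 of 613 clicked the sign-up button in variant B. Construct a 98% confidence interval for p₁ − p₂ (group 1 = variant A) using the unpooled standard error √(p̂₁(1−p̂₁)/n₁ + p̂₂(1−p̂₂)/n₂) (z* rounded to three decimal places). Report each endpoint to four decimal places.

(-0.2465, -0.1241)

p̂₁ = 0.58794, p̂₂ = 0.77325, so the observed difference is -0.18531.
Unpooled SE = √(p̂₁(1−p̂₁)/n₁ + p̂₂(1−p̂₂)/n₂) = √(0.000405807 + 0.000286030) = 0.026303.
z* = 2.326 at the 98% level. Margin of error = 0.06118.
CI: -0.18531 ± 0.06118 = (-0.2465, -0.1241).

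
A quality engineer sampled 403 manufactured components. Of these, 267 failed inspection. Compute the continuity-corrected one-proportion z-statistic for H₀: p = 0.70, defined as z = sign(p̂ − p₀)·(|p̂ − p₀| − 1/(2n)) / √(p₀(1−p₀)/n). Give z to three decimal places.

Sample proportion p̂ = 267/403 = 0.66253. p̂ − p₀ = -0.037469.
Continuity correction 1/(2n) = 1/806 = 0.001241.
Corrected numerator: |-0.037469| − 0.001241 = 0.036228.
SE₀ = √(0.70·0.30/403) = 0.022827.
z = (−)0.036228/0.022827 = -1.587.

z = -1.587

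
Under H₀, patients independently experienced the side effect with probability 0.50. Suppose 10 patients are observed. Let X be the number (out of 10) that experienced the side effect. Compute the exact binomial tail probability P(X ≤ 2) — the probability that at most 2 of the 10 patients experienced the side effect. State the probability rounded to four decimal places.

X ~ Binomial(n=10, p=0.50).
P(X ≤ 2) = C(10,0)·0.50^0·0.50^10 + C(10,1)·0.50^1·0.50^9 + C(10,2)·0.50^2·0.50^8.
= 0.000977 + 0.009766 + 0.043945 = 0.0547.

P = 0.0547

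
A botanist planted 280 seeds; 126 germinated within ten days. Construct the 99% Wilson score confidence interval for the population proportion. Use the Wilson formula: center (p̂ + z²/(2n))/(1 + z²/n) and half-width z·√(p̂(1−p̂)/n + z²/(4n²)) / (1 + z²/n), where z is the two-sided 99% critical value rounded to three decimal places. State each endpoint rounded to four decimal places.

Here p̂ = 126/280 = 0.45000 and z = 2.576 (z² = 6.635776).
1 + z²/n = 1.023699.
Center = (0.45000 + 0.011850)/1.023699 = 0.45116.
Radicand: p̂(1−p̂)/n + z²/(4n²) = 0.000883929 + 0.000021160 = 0.000905089.
Half-width = z·√(radicand)/denom = 2.576·0.030085/1.023699 = 0.07570.
CI: 0.45116 ± 0.07570 = (0.3755, 0.5269).

(0.3755, 0.5269)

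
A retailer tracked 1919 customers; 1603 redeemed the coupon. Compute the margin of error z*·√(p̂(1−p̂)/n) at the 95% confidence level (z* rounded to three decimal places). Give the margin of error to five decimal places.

ME = 0.01659

With x = 1603 successes in n = 1919, p̂ = 0.83533.
SE(p̂) = √(0.83533·0.16467/1919) = 0.008466.
The 95% critical value is z* = 1.960.
ME = 1.960·0.008466 = 0.01659.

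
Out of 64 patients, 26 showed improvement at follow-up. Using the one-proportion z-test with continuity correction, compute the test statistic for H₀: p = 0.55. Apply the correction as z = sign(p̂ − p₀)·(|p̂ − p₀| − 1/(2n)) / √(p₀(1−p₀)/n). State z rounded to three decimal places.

The sample proportion is 26/64 = 0.40625. p̂ − p₀ = -0.143750.
1/(2n) = 0.007812.
Corrected numerator: |-0.143750| − 0.007812 = 0.135938.
Under H₀, SE = √(p₀(1−p₀)/n) = √(0.55·0.45/64) = √0.003867187 = 0.062187.
z = −0.135938/0.062187 = -2.186.

z = -2.186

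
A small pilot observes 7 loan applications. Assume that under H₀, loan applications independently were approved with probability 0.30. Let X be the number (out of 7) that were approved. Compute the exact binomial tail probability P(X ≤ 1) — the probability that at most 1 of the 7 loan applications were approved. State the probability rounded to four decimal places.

P = 0.3294

X ~ Binomial(n=7, p=0.30).
P(X ≤ 1) = C(7,0)·0.30^0·0.70^7 + C(7,1)·0.30^1·0.70^6.
= 0.082354 + 0.247063 = 0.3294.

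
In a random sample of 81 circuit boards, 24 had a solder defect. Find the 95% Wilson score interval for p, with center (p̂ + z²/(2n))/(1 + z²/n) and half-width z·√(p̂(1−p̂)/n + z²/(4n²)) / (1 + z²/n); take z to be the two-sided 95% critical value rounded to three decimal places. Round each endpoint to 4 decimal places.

(0.2079, 0.4031)

Here p̂ = 24/81 = 0.29630 and z = 1.960 (z² = 3.841600).
Denominator 1 + z²/n = 1 + 3.841600/81 = 1.047427.
Center = (0.29630 + 0.023714)/1.047427 = 0.30552.
Radicand: p̂(1−p̂)/n + z²/(4n²) = 0.002574133 + 0.000146380 = 0.002720513.
Half-width = 1.960·√0.002720513/1.047427 = 0.09760.
Interval: 0.30552 ± 0.09760 → (0.2079, 0.4031).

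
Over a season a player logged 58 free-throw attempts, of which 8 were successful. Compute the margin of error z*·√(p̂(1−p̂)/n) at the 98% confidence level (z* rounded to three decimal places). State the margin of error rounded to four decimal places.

With x = 8 successes in n = 58, p̂ = 0.13793.
SE = √(p̂(1−p̂)/n) = √(0.118906/58) = 0.045278.
z* = 2.326 at the 98% level.
So ME = 0.1053.

ME = 0.1053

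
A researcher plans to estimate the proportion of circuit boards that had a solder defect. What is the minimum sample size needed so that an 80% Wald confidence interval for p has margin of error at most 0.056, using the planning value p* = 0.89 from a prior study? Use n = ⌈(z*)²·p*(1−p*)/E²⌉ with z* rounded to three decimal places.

z* = 1.282 at the 80% level.
p*(1−p*) = 0.0979.
(z*)²·p*(1−p*)/E² = 1.643524·0.0979/0.003136 = 51.308.
⌈51.308⌉ = 52.

n = 52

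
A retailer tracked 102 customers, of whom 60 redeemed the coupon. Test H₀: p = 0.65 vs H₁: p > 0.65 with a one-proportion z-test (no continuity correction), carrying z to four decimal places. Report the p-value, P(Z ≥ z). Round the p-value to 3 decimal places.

With x = 60 successes in n = 102, p̂ = 0.58824.
Under H₀, SE = √(p₀(1−p₀)/n) = √(0.65·0.35/102) = √0.002230392 = 0.047227.
z = (p̂ − p₀)/SE = (60/102 − 0.65)/0.047227 ≈ -1.3078.
p-value = P(Z ≥ z) with z = -1.3078 → 0.905.

p-value = 0.905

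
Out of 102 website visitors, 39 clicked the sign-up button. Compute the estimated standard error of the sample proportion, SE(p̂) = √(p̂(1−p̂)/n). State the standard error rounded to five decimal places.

With x = 39 successes in n = 102, p̂ = 0.38235.
p̂(1−p̂) = 0.38235·0.61765 = 0.236158.
SE = √(0.236158/102) = 0.04812.

SE = 0.04812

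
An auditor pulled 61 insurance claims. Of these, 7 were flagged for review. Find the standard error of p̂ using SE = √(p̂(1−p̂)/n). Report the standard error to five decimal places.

With x = 7 successes in n = 61, p̂ = 0.11475.
p̂(1−p̂) = 0.101582.
Dividing by n and taking the root: √0.001665279 = 0.04081.

SE = 0.04081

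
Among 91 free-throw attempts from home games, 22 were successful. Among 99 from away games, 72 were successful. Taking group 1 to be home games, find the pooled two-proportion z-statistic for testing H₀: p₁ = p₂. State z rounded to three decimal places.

z = -6.687

Sample proportions: p̂₁ = 22/91 = 0.24176 and p̂₂ = 72/99 = 0.72727.
Pooling: p̂ = 94/190 = 0.49474.
SE = √[p̂(1−p̂)(1/n₁+1/n₂)] = √[0.49474·0.50526·(1/91+1/99)] ≈ 0.072608.
z = (p̂₁ − p̂₂)/SE = (0.24176 − 0.72727)/0.072608 = -0.48551/0.072608 = -6.687.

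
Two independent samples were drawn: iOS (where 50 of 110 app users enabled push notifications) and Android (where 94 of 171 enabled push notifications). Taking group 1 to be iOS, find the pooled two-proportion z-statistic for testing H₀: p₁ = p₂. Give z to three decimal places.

p̂₁ = 50/110 = 0.45455, p̂₂ = 94/171 = 0.54971.
Pooled p̂ = (50+94)/(110+171) = 144/281 = 0.51246.
Pooled SE = √[0.2498449·0.01493886] ≈ 0.061093.
z = -0.09516/0.061093 = -1.558.

z = -1.558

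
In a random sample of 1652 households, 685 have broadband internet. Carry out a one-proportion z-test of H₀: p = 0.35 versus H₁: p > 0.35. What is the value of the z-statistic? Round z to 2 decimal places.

With x = 685 successes in n = 1652, p̂ = 0.41465.
Under H₀, SE = √(p₀(1−p₀)/n) = √(0.35·0.65/1652) = √0.000137712 = 0.011735.
Test statistic: z = 0.06465/0.011735 = 5.51.

z = 5.51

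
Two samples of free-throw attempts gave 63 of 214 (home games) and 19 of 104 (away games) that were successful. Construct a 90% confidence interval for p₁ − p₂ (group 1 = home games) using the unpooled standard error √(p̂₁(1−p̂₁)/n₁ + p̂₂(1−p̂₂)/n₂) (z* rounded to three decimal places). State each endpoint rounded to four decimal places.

p̂₁ = 63/214 = 0.29439, p̂₂ = 19/104 = 0.18269; p̂₁ − p̂₂ = 0.11170.
Unpooled SE = √(p̂₁(1−p̂₁)/n₁ + p̂₂(1−p̂₂)/n₂) = √(0.000970680 + 0.001435729) = 0.049055.
z* = 1.645 at the 90% level. Margin = 1.645·0.049055 = 0.08070.
CI: 0.11170 ± 0.08070 = (0.0310, 0.1924).

(0.0310, 0.1924)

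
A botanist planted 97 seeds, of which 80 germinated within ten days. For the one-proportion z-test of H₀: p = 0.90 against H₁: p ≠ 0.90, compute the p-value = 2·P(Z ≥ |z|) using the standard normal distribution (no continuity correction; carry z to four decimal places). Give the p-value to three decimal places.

p-value = 0.013

With x = 80 successes in n = 97, p̂ = 0.82474.
Under H₀, SE = √(p₀(1−p₀)/n) = √(0.90·0.10/97) = √0.000927835 = 0.030460.
Test statistic (full precision, shown to 4 dp): z = (80/97 − 0.90)/SE₀ ≈ -2.4707.
p-value = 2·P(Z ≥ |z|) with z = -2.4707 → 0.013.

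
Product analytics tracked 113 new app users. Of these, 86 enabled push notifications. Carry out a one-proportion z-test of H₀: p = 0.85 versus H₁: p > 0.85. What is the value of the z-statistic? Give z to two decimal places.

p̂ = 86/113 = 0.76106.
Null standard error: √(0.85·0.15/113) = √0.001128319 = 0.033590.
z = (p̂ − p₀)/SE = (0.76106 − 0.85)/0.033590 = -2.65.

z = -2.65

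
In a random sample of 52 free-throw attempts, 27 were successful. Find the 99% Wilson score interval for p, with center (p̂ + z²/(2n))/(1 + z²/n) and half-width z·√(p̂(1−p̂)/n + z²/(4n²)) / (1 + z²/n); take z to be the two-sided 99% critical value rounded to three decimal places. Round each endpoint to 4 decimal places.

p̂ = 27/52 = 0.51923; z = 2.576, so z² = 6.635776.
1 + z²/n = 1.127611.
Adjusted center: (0.51923 + z²/(2n))/1.127611 = 0.51705.
Radicand: p̂(1−p̂)/n + z²/(4n²) = 0.004800580 + 0.000613515 = 0.005414095.
Half-width = 2.576·√0.005414095/1.127611 = 0.16809.
Interval: 0.51705 ± 0.16809 → (0.3490, 0.6851).

(0.3490, 0.6851)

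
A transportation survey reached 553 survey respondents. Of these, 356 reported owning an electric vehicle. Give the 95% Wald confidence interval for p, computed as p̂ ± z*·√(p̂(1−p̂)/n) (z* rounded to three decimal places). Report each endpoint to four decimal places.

With x = 356 successes in n = 553, p̂ = 0.64376.
SE = √(p̂(1−p̂)/n) = √(0.229333/553) = 0.020364.
The 95% critical value is z* = 1.960.
Margin = 1.960·0.020364 = 0.03991.
So the interval runs from 0.6038 to 0.6837.

(0.6038, 0.6837)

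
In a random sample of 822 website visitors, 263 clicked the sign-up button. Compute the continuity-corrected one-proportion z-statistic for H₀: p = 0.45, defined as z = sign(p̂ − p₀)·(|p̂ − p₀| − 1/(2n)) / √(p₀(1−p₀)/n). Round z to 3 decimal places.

The sample proportion is 263/822 = 0.31995. p̂ − p₀ = -0.130049.
Continuity correction 1/(2n) = 1/1644 = 0.000608.
Corrected numerator: |-0.130049| − 0.000608 = 0.129441.
Under H₀, SE = √(p₀(1−p₀)/n) = √(0.45·0.55/822) = √0.000301095 = 0.017352.
z = (−)0.129441/0.017352 = -7.460.

z = -7.460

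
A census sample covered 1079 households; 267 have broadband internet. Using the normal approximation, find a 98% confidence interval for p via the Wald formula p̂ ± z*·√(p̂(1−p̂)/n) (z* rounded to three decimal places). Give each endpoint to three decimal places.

(0.217, 0.278)

Sample proportion p̂ = 267/1079 = 0.24745.
SE(p̂) = √(0.24745·0.75255/1079) = 0.013137.
z* = 2.326 at the 98% level.
Margin of error: 2.326 × 0.013137 = 0.03056.
CI: 0.24745 ± 0.03056 = (0.217, 0.278).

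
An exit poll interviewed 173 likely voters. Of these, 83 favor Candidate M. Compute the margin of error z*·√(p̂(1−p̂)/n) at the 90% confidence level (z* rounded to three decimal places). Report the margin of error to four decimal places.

ME = 0.0625

The sample proportion is 83/173 = 0.47977.
Standard error of p̂: √(0.249591/173) = √0.001442721 = 0.037983.
The 90% critical value is z* = 1.645.
ME = 1.645·0.037983 = 0.0625.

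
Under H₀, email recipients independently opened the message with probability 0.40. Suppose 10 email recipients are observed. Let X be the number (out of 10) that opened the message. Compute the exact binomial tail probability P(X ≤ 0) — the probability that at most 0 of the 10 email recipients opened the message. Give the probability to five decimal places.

X ~ Binomial(n=10, p=0.40).
P(X ≤ 0) = C(10,0)·0.40^0·0.60^10.
= 0.006047 = 0.00605.

P = 0.00605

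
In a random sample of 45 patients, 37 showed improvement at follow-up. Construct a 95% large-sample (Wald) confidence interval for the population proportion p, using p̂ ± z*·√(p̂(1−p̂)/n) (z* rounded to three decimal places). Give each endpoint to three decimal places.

(0.711, 0.934)

Sample proportion p̂ = 37/45 = 0.82222.
SE(p̂) = √(0.82222·0.17778/45) = 0.056994.
For 95% confidence, z* = 1.960.
Margin = 1.960·0.056994 = 0.11171.
CI: 0.82222 ± 0.11171 = (0.711, 0.934).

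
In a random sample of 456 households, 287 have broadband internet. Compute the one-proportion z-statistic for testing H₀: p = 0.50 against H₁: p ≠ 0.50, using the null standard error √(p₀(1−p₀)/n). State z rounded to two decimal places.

With x = 287 successes in n = 456, p̂ = 0.62939.
Under H₀, SE = √(p₀(1−p₀)/n) = √(0.50·0.50/456) = √0.000548246 = 0.023415.
z = (0.62939 − 0.50)/0.023415 = 0.12939/0.023415 = 5.53.

z = 5.53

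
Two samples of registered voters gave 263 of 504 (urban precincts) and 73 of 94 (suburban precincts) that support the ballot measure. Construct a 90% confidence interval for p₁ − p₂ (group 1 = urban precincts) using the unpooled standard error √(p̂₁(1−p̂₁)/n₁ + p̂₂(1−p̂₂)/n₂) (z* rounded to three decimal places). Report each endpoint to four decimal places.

p̂₁ = 0.52183, p̂₂ = 0.77660, so the observed difference is -0.25477.
SE = √(0.000495087 + 0.001845689) = √0.002340776 = 0.048382.
The 90% critical value is z* = 1.645. Margin of error = 0.07959.
CI: -0.25477 ± 0.07959 = (-0.3344, -0.1752).

(-0.3344, -0.1752)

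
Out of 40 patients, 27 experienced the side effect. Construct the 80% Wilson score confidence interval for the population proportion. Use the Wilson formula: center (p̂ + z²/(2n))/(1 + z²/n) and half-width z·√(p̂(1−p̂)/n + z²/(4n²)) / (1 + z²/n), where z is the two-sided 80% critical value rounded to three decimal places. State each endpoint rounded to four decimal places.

(0.5748, 0.7614)

p̂ = 27/40 = 0.67500; z = 1.282, so z² = 1.643524.
1 + z²/n = 1.041088.
Adjusted center: (0.67500 + z²/(2n))/1.041088 = 0.66809.
Radicand: p̂(1−p̂)/n + z²/(4n²) = 0.005484375 + 0.000256801 = 0.005741176.
Half-width = 1.282·√0.005741176/1.041088 = 0.09330.
CI: 0.66809 ± 0.09330 = (0.5748, 0.7614).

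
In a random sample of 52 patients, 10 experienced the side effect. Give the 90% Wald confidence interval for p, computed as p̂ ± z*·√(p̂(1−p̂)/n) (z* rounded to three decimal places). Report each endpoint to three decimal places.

With x = 10 successes in n = 52, p̂ = 0.19231.
SE = √(p̂(1−p̂)/n) = √(0.155325/52) = 0.054654.
For 90% confidence, z* = 1.645.
Margin = 1.645·0.054654 = 0.08991.
So the interval runs from 0.102 to 0.282.

(0.102, 0.282)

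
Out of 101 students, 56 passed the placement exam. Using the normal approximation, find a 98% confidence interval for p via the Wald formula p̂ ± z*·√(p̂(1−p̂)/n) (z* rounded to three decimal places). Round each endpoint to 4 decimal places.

p̂ = 56/101 = 0.55446.
SE(p̂) = √(0.55446·0.44554/101) = 0.049456.
z* = 2.326 at the 98% level.
Margin of error: 2.326 × 0.049456 = 0.11503.
CI: 0.55446 ± 0.11503 = (0.4394, 0.6695).

(0.4394, 0.6695)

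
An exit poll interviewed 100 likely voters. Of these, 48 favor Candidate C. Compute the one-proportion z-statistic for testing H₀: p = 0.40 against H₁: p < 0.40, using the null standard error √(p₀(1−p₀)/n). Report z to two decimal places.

Sample proportion p̂ = 48/100 = 0.48000.
SE₀ = √(0.40·0.60/100) = 0.048990.
z = (p̂ − p₀)/SE = (0.48000 − 0.40)/0.048990 = 1.63.

z = 1.63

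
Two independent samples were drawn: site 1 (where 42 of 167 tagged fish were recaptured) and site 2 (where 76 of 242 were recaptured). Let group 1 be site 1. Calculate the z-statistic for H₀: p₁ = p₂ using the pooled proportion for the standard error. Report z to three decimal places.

z = -1.372

Sample proportions: p̂₁ = 42/167 = 0.25150 and p̂₂ = 76/242 = 0.31405.
Pooled p̂ = (42+76)/(167+242) = 118/409 = 0.28851.
SE = √[p̂(1−p̂)(1/n₁+1/n₂)] = √[0.28851·0.71149·(1/167+1/242)] ≈ 0.045578.
z = (p̂₁ − p̂₂)/SE = (0.25150 − 0.31405)/0.045578 = -0.06255/0.045578 = -1.372.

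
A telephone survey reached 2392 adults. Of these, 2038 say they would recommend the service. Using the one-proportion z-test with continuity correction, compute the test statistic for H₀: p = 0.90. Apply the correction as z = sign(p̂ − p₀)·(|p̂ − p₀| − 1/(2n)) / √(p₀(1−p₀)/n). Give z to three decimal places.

The sample proportion is 2038/2392 = 0.85201. p̂ − p₀ = -0.047993.
Continuity correction 1/(2n) = 1/4784 = 0.000209.
Corrected numerator: |-0.047993| − 0.000209 = 0.047784.
Under H₀, SE = √(p₀(1−p₀)/n) = √(0.90·0.10/2392) = √0.000037625 = 0.006134.
z = −0.047784/0.006134 = -7.790.

z = -7.790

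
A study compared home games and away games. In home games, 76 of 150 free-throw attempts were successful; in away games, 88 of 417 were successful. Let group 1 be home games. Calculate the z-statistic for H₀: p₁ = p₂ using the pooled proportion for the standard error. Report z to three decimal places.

z = 6.848

p̂₁ = 76/150 = 0.50667, p̂₂ = 88/417 = 0.21103.
Pooling: p̂ = 164/567 = 0.28924.
SE = √[p̂(1−p̂)(1/n₁+1/n₂)] = √[0.28924·0.71076·(1/150+1/417)] ≈ 0.043169.
z = (p̂₁ − p̂₂)/SE = (0.50667 − 0.21103)/0.043169 = 0.29564/0.043169 = 6.848.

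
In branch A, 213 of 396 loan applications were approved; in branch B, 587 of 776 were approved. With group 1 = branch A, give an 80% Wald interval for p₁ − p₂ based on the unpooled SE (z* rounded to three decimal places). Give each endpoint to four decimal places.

p̂₁ = 0.53788, p̂₂ = 0.75644, so the observed difference is -0.21856.
Unpooled SE = √(p̂₁(1−p̂₁)/n₁ + p̂₂(1−p̂₂)/n₂) = √(0.000627690 + 0.000237419) = 0.029413.
The 80% critical value is z* = 1.282. Margin = 1.282·0.029413 = 0.03771.
Interval: -0.21856 ± 0.03771 → (-0.2563, -0.1809).

(-0.2563, -0.1809)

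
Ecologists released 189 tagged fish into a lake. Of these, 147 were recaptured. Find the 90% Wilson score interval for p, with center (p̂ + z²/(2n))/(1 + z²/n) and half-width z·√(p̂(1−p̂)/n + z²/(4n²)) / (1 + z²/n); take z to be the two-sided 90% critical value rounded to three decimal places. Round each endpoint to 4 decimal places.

(0.7243, 0.8234)

Here p̂ = 147/189 = 0.77778 and z = 1.645 (z² = 2.706025).
Denominator 1 + z²/n = 1 + 2.706025/189 = 1.014318.
Center = (0.77778 + 0.007159)/1.014318 = 0.77386.
Radicand: p̂(1−p̂)/n + z²/(4n²) = 0.000914495 + 0.000018939 = 0.000933434.
Half-width = 1.645·√0.000933434/1.014318 = 0.04955.
Interval: 0.77386 ± 0.04955 → (0.7243, 0.8234).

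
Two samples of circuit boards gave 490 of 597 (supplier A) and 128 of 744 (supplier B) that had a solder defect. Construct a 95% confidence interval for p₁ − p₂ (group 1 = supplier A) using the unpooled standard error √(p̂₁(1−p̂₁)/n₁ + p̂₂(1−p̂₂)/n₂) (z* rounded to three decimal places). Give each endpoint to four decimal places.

p̂₁ = 490/597 = 0.82077, p̂₂ = 128/744 = 0.17204; p̂₁ − p̂₂ = 0.64873.
SE = √(0.000246409 + 0.000191457) = √0.000437866 = 0.020925.
The 95% critical value is z* = 1.960. Margin = 1.960·0.020925 = 0.04101.
So the interval runs from 0.6077 to 0.6897.

(0.6077, 0.6897)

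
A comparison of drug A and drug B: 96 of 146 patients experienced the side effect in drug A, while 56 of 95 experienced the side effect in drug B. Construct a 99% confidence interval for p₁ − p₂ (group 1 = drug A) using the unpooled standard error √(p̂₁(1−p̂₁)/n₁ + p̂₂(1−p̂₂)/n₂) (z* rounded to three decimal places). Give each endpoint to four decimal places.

(-0.0967, 0.2328)

p̂₁ = 0.65753, p̂₂ = 0.58947, so the observed difference is 0.06806.
SE = √(0.001542349 + 0.002547310) = √0.004089659 = 0.063950.
z* = 2.576 at the 99% level. Margin = 2.576·0.063950 = 0.16474.
Interval: 0.06806 ± 0.16474 → (-0.0967, 0.2328).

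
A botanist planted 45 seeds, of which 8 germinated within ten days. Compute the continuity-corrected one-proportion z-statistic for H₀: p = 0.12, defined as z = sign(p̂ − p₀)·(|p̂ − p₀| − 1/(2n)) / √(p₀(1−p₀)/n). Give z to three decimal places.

z = 0.963

With x = 8 successes in n = 45, p̂ = 0.17778. p̂ − p₀ = 0.057778.
1/(2n) = 0.011111.
Corrected numerator: |0.057778| − 0.011111 = 0.046667.
Null standard error: √(0.12·0.88/45) = √0.002346667 = 0.048442.
z = (+)0.046667/0.048442 = 0.963.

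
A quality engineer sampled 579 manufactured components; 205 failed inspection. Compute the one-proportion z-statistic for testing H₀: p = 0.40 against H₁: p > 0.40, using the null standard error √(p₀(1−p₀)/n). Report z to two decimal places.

Sample proportion p̂ = 205/579 = 0.35406.
SE₀ = √(0.40·0.60/579) = 0.020359.
z = (0.35406 − 0.40)/0.020359 = -0.04594/0.020359 = -2.26.

z = -2.26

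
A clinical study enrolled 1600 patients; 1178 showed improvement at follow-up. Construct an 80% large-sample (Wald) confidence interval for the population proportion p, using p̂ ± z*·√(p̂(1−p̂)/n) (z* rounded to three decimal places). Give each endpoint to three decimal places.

The sample proportion is 1178/1600 = 0.73625.
Standard error of p̂: √(0.194186/1600) = √0.000121366 = 0.011017.
The 80% critical value is z* = 1.282.
Margin = 1.282·0.011017 = 0.01412.
So the interval runs from 0.722 to 0.750.

(0.722, 0.750)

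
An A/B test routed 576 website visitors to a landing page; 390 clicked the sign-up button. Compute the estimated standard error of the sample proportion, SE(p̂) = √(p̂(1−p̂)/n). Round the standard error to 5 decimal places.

SE = 0.01948

With x = 390 successes in n = 576, p̂ = 0.67708.
p̂(1−p̂) = 0.218643.
Dividing by n and taking the root: √0.000379589 = 0.01948.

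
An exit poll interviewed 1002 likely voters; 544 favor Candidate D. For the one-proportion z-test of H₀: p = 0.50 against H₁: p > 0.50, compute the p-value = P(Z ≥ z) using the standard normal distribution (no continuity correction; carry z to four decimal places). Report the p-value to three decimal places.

Sample proportion p̂ = 544/1002 = 0.54291.
Under H₀, SE = √(p₀(1−p₀)/n) = √(0.50·0.50/1002) = √0.000249501 = 0.015796.
z = (p̂ − p₀)/SE = (544/1002 − 0.50)/0.015796 ≈ 2.7168.
p-value = P(Z ≥ z) with z = 2.7168 → 0.003.

p-value = 0.003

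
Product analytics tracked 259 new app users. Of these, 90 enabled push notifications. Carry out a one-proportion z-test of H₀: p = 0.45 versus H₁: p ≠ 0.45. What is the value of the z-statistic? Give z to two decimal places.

z = -3.32

Sample proportion p̂ = 90/259 = 0.34749.
Under H₀, SE = √(p₀(1−p₀)/n) = √(0.45·0.55/259) = √0.000955598 = 0.030913.
z = (0.34749 − 0.45)/0.030913 = -0.10251/0.030913 = -3.32.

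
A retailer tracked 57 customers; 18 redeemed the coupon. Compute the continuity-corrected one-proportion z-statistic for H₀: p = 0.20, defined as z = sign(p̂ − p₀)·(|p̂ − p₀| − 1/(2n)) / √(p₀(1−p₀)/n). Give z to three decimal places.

With x = 18 successes in n = 57, p̂ = 0.31579. p̂ − p₀ = 0.115789.
Continuity correction 1/(2n) = 1/114 = 0.008772.
Corrected numerator: |0.115789| − 0.008772 = 0.107017.
Under H₀, SE = √(p₀(1−p₀)/n) = √(0.20·0.80/57) = √0.002807018 = 0.052981.
z = (+)0.107017/0.052981 = 2.020.

z = 2.020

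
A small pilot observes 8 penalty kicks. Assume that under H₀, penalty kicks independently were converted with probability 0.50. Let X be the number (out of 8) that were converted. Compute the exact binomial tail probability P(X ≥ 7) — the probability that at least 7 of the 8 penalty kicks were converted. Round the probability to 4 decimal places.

P = 0.0352

X is binomial with n = 8 and p = 0.50.
P(X ≥ 7) = C(8,7)·0.50^7·0.50^1 + C(8,8)·0.50^8·0.50^0.
= 0.031250 + 0.003906 = 0.0352.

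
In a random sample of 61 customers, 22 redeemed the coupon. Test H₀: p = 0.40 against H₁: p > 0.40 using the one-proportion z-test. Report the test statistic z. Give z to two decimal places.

z = -0.63

p̂ = 22/61 = 0.36066.
Under H₀, SE = √(p₀(1−p₀)/n) = √(0.40·0.60/61) = √0.003934426 = 0.062725.
z = (0.36066 − 0.40)/0.062725 = -0.03934/0.062725 = -0.63.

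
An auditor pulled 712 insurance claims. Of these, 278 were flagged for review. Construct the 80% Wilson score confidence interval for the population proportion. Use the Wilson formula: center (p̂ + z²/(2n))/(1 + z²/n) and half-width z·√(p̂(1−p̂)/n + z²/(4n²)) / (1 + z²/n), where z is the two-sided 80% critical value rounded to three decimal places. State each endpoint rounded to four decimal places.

p̂ = 278/712 = 0.39045; z = 1.282, so z² = 1.643524.
Denominator 1 + z²/n = 1 + 1.643524/712 = 1.002308.
Adjusted center: (0.39045 + z²/(2n))/1.002308 = 0.39070.
Radicand: p̂(1−p̂)/n + z²/(4n²) = 0.000334268 + 0.000000811 = 0.000335079.
Half-width = z·√(radicand)/denom = 1.282·0.018305/1.002308 = 0.02341.
Interval: 0.39070 ± 0.02341 → (0.3673, 0.4141).

(0.3673, 0.4141)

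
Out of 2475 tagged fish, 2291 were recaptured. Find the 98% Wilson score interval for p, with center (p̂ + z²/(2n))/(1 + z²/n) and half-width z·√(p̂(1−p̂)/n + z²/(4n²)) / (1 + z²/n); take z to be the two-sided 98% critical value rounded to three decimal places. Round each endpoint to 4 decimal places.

Here p̂ = 2291/2475 = 0.92566 and z = 2.326 (z² = 5.410276).
1 + z²/n = 1.002186.
Adjusted center: (0.92566 + z²/(2n))/1.002186 = 0.92473.
Radicand: p̂(1−p̂)/n + z²/(4n²) = 0.000027805 + 0.000000221 = 0.000028026.
Half-width = 2.326·√0.000028026/1.002186 = 0.01229.
Interval: 0.92473 ± 0.01229 → (0.9124, 0.9370).

(0.9124, 0.9370)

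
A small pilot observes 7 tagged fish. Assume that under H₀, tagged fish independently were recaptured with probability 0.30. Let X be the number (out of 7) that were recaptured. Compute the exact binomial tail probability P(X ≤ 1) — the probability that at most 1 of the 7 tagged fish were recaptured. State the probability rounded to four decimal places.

P = 0.3294

X ~ Binomial(n=7, p=0.30).
P(X ≤ 1) = C(7,0)·0.30^0·0.70^7 + C(7,1)·0.30^1·0.70^6.
= 0.082354 + 0.247063 = 0.3294.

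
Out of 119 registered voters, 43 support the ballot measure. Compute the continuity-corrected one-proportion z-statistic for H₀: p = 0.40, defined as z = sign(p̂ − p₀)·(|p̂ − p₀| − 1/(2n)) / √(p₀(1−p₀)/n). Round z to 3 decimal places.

p̂ = 43/119 = 0.36134. p̂ − p₀ = -0.038655.
Continuity correction 1/(2n) = 1/238 = 0.004202.
Corrected numerator: |-0.038655| − 0.004202 = 0.034453.
Under H₀, SE = √(p₀(1−p₀)/n) = √(0.40·0.60/119) = √0.002016807 = 0.044909.
z = (−)0.034453/0.044909 = -0.767.

z = -0.767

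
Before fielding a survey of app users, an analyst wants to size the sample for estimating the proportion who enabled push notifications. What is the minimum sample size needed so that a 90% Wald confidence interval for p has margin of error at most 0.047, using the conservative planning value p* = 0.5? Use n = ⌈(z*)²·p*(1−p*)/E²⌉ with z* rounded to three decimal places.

n = 307

For 90% confidence, z* = 1.645.
p*(1−p*) = 0.50·0.50 = 0.2500.
Required n before rounding: 2.706025 × 0.2500 / 0.047² = 306.250.
Rounding up, n = 307.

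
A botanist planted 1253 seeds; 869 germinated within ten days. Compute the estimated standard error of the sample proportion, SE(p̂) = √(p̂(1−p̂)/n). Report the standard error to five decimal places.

p̂ = 869/1253 = 0.69354.
p̂(1−p̂) = 0.212542.
SE = √(0.212542/1253) = √0.000169626 = 0.01302.

SE = 0.01302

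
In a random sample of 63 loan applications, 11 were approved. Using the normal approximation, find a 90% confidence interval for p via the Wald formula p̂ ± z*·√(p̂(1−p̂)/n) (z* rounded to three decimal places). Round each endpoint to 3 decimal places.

p̂ = 11/63 = 0.17460.
Standard error of p̂: √(0.144117/63) = √0.002287570 = 0.047829.
For 90% confidence, z* = 1.645.
Margin of error: 1.645 × 0.047829 = 0.07868.
CI: 0.17460 ± 0.07868 = (0.096, 0.253).

(0.096, 0.253)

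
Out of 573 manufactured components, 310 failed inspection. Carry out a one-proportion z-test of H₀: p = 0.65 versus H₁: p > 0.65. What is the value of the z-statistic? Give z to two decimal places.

z = -5.47

The sample proportion is 310/573 = 0.54101.
SE₀ = √(0.65·0.35/573) = 0.019926.
z = (p̂ − p₀)/SE = (0.54101 − 0.65)/0.019926 = -5.47.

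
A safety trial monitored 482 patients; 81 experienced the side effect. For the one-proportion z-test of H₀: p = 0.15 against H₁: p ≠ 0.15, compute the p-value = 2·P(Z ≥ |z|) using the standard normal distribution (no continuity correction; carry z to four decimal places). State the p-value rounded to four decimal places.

With x = 81 successes in n = 482, p̂ = 0.16805.
Under H₀, SE = √(p₀(1−p₀)/n) = √(0.15·0.85/482) = √0.000264523 = 0.016264.
Test statistic (full precision, shown to 4 dp): z = (81/482 − 0.15)/SE₀ ≈ 1.1098.
p-value = 2·P(Z ≥ |z|) with z = 1.1098 → 0.2671.

p-value = 0.2671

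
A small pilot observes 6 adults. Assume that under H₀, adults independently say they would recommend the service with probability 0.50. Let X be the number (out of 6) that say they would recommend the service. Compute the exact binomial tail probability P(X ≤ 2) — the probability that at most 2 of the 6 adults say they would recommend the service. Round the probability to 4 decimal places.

P = 0.3438

X is binomial with n = 6 and p = 0.50.
P(X ≤ 2) = C(6,0)·0.50^0·0.50^6 + C(6,1)·0.50^1·0.50^5 + C(6,2)·0.50^2·0.50^4.
= 0.015625 + 0.093750 + 0.234375 = 0.3438.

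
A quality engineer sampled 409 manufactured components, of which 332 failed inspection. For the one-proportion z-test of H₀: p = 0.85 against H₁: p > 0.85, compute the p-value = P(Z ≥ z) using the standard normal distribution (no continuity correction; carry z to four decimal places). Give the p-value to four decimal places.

With x = 332 successes in n = 409, p̂ = 0.81174.
Null standard error: √(0.85·0.15/409) = √0.000311736 = 0.017656.
Test statistic (full precision, shown to 4 dp): z = (332/409 − 0.85)/SE₀ ≈ -2.1672.
From the standard normal, P(Z ≥ z) = 0.9849.

p-value = 0.9849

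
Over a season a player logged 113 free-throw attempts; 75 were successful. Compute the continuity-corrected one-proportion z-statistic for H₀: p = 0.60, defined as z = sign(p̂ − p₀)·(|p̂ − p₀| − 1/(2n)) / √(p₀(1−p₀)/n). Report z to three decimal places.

z = 1.287

Sample proportion p̂ = 75/113 = 0.66372. p̂ − p₀ = 0.063717.
1/(2n) = 0.004425.
Corrected numerator: |0.063717| − 0.004425 = 0.059292.
Null standard error: √(0.60·0.40/113) = √0.002123894 = 0.046086.
z = (+)0.059292/0.046086 = 1.287.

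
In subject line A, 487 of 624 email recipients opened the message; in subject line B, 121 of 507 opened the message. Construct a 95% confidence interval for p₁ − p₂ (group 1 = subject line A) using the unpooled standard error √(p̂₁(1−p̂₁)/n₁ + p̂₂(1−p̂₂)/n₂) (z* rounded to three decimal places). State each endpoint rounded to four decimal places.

p̂₁ = 487/624 = 0.78045, p̂₂ = 121/507 = 0.23866; p̂₁ − p̂₂ = 0.54179.
SE = √(0.000274597 + 0.000358384) = √0.000632981 = 0.025159.
z* = 1.960 at the 95% level. Margin = 1.960·0.025159 = 0.04931.
Interval: 0.54179 ± 0.04931 → (0.4925, 0.5911).

(0.4925, 0.5911)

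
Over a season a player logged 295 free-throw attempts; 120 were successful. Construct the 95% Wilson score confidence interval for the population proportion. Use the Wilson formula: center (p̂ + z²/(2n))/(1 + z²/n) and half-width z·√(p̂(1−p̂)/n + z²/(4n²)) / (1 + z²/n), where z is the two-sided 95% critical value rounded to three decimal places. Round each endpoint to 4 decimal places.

(0.3523, 0.4637)

p̂ = 120/295 = 0.40678; z = 1.960, so z² = 3.841600.
Denominator 1 + z²/n = 1 + 3.841600/295 = 1.013022.
Center = (0.40678 + 0.006511)/1.013022 = 0.40798.
Radicand: p̂(1−p̂)/n + z²/(4n²) = 0.000818000 + 0.000011036 = 0.000829036.
Half-width = z·√(radicand)/denom = 1.960·0.028793/1.013022 = 0.05571.
Interval: 0.40798 ± 0.05571 → (0.3523, 0.4637).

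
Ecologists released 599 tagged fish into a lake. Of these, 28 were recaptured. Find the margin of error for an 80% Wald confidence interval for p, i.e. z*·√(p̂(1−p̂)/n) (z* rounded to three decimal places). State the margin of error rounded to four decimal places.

ME = 0.0111

The sample proportion is 28/599 = 0.04674.
SE(p̂) = √(0.04674·0.95326/599) = 0.008625.
The 80% critical value is z* = 1.282.
Margin of error = z*·SE = 1.282 × 0.008625 = 0.0111.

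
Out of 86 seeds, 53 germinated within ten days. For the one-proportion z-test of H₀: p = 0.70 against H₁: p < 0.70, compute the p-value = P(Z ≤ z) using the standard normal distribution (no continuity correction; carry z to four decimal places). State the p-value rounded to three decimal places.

p̂ = 53/86 = 0.61628.
Under H₀, SE = √(p₀(1−p₀)/n) = √(0.70·0.30/86) = √0.002441860 = 0.049415.
Test statistic (full precision, shown to 4 dp): z = (53/86 − 0.70)/SE₀ ≈ -1.6942.
p-value = P(Z ≤ z) with z = -1.6942 → 0.045.

p-value = 0.045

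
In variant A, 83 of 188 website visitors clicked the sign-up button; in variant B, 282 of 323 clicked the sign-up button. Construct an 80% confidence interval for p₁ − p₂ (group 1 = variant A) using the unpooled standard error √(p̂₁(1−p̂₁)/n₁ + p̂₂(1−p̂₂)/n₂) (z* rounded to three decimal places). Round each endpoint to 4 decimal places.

(-0.4837, -0.3794)

p̂₁ = 83/188 = 0.44149, p̂₂ = 282/323 = 0.87307; p̂₁ − p̂₂ = -0.43158.
Unpooled SE = √(p̂₁(1−p̂₁)/n₁ + p̂₂(1−p̂₂)/n₂) = √(0.001311577 + 0.000343104) = 0.040678.
The 80% critical value is z* = 1.282. Margin of error = 0.05215.
So the interval runs from -0.4837 to -0.3794.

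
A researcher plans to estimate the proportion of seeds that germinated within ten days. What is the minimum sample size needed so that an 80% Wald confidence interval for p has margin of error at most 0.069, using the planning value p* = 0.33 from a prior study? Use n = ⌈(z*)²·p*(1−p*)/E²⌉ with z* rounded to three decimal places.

n = 77

z* = 1.282 at the 80% level.
p*(1−p*) = 0.33·0.67 = 0.2211.
Required n before rounding: 1.643524 × 0.2211 / 0.069² = 76.325.
⌈76.325⌉ = 77.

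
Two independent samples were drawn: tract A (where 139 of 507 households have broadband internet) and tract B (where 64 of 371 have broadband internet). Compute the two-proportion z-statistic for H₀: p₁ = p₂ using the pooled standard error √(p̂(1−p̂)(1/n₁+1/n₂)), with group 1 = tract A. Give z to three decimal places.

Sample proportions: p̂₁ = 139/507 = 0.27416 and p̂₂ = 64/371 = 0.17251.
Pooling: p̂ = 203/878 = 0.23121.
SE = √[p̂(1−p̂)(1/n₁+1/n₂)] = √[0.23121·0.76879·(1/507+1/371)] ≈ 0.028805.
z = (p̂₁ − p̂₂)/SE = (0.27416 − 0.17251)/0.028805 = 0.10165/0.028805 = 3.529.

z = 3.529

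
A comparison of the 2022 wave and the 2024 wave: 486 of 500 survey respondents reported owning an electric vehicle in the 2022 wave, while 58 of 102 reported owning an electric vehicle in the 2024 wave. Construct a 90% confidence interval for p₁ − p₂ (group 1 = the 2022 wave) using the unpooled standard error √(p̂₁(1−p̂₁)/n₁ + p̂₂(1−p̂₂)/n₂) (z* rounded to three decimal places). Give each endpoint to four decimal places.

(0.3218, 0.4849)

p̂₁ = 0.97200, p̂₂ = 0.56863, so the observed difference is 0.40337.
Unpooled SE = √(p̂₁(1−p̂₁)/n₁ + p̂₂(1−p̂₂)/n₂) = √(0.000054432 + 0.002404807) = 0.049591.
For 90% confidence, z* = 1.645. Margin of error = 0.08158.
Interval: 0.40337 ± 0.08158 → (0.3218, 0.4849).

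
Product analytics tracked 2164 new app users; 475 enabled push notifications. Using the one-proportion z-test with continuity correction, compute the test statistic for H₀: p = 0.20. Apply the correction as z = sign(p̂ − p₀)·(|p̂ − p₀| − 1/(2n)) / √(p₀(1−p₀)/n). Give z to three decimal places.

z = 2.241

p̂ = 475/2164 = 0.21950. p̂ − p₀ = 0.019501.
1/(2n) = 0.000231.
Corrected numerator: |0.019501| − 0.000231 = 0.019270.
Null standard error: √(0.20·0.80/2164) = √0.000073937 = 0.008599.
z = (+)0.019270/0.008599 = 2.241.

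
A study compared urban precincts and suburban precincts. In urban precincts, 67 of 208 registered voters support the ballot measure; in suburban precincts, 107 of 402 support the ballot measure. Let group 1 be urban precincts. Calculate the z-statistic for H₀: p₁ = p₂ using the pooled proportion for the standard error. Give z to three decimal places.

z = 1.451

Sample proportions: p̂₁ = 67/208 = 0.32212 and p̂₂ = 107/402 = 0.26617.
Pooled p̂ = (67+107)/(208+402) = 174/610 = 0.28525.
SE = √[p̂(1−p̂)(1/n₁+1/n₂)] = √[0.28525·0.71475·(1/208+1/402)] ≈ 0.038566.
z = (p̂₁ − p̂₂)/SE = (0.32212 − 0.26617)/0.038566 = 0.05595/0.038566 = 1.451.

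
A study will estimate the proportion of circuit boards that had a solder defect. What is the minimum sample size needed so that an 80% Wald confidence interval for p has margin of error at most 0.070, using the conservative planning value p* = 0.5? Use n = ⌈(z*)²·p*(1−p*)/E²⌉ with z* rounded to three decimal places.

z* = 1.282 at the 80% level.
p*(1−p*) = 0.50·0.50 = 0.2500.
(z*)²·p*(1−p*)/E² = 1.643524·0.2500/0.004900 = 83.853.
Rounding up, n = 84.

n = 84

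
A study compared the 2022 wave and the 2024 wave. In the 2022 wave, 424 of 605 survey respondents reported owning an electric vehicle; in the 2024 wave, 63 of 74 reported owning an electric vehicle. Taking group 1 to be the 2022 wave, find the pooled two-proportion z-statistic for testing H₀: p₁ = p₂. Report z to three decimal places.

p̂₁ = 424/605 = 0.70083, p̂₂ = 63/74 = 0.85135.
Pooling: p̂ = 487/679 = 0.71723.
SE = √[p̂(1−p̂)(1/n₁+1/n₂)] = √[0.71723·0.28277·(1/605+1/74)] ≈ 0.055461.
z = -0.15052/0.055461 = -2.714.

z = -2.714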